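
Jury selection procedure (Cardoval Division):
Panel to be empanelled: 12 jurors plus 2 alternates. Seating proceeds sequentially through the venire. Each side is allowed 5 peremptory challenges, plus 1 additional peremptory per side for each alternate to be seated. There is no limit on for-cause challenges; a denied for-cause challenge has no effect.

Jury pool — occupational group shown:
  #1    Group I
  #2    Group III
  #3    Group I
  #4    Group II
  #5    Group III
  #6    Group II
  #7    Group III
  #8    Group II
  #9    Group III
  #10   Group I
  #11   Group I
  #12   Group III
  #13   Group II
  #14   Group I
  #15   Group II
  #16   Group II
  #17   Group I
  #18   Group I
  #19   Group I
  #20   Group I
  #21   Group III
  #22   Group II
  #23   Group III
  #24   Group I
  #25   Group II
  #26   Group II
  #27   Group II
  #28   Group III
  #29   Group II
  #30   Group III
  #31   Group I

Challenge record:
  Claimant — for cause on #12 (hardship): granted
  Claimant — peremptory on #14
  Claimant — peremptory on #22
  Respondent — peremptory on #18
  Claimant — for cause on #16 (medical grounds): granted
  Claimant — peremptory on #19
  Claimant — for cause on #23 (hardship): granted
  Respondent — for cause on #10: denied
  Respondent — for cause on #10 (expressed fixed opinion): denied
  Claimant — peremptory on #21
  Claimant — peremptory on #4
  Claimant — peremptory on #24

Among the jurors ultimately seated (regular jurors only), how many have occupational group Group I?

Removed: #4, #12, #14, #16, #18, #19, #21, #22, #23, #24.
Seated jurors 1–12: #1, #2, #3, #5, #6, #7, #8, #9, #10, #11, #13, #15 (alternates #17, #20 not counted).
Of those, in Group I: #1, #3, #10, #11 → 4.

4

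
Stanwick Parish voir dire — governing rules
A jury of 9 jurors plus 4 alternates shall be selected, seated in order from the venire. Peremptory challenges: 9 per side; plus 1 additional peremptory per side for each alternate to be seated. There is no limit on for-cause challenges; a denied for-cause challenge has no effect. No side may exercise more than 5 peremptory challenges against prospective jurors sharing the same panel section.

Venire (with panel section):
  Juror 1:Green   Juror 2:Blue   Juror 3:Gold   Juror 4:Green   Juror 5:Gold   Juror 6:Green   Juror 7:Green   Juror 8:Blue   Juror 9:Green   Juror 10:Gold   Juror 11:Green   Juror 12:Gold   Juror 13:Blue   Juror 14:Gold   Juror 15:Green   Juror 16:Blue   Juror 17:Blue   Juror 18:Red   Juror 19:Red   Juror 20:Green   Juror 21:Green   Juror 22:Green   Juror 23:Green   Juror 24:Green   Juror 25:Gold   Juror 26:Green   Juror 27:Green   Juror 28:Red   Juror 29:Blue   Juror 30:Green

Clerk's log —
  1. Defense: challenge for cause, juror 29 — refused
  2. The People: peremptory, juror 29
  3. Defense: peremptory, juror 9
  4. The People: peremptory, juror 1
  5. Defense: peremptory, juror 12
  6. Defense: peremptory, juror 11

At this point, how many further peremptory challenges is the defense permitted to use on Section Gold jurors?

4

Defense peremptories so far: #9, #12, #11 — 3 of 13 used, 10 left overall.
Against Section Gold: #12 — 1 used; per-section cap 5 leaves 4.
Binding limit: min(10, 4) = 4.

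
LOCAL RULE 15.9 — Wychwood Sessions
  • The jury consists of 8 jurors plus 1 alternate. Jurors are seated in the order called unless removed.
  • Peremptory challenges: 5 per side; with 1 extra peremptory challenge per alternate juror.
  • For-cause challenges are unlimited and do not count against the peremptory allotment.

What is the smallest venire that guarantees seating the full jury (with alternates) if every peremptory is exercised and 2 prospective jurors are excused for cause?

Seats to fill: 8 + 1 alternates = 9.
Peremptories: 5 + 1×1 = 6 per side × 2 sides = 12.
For-cause removals: 2.
Minimum venire: 9 + 12 + 2 = 23.

23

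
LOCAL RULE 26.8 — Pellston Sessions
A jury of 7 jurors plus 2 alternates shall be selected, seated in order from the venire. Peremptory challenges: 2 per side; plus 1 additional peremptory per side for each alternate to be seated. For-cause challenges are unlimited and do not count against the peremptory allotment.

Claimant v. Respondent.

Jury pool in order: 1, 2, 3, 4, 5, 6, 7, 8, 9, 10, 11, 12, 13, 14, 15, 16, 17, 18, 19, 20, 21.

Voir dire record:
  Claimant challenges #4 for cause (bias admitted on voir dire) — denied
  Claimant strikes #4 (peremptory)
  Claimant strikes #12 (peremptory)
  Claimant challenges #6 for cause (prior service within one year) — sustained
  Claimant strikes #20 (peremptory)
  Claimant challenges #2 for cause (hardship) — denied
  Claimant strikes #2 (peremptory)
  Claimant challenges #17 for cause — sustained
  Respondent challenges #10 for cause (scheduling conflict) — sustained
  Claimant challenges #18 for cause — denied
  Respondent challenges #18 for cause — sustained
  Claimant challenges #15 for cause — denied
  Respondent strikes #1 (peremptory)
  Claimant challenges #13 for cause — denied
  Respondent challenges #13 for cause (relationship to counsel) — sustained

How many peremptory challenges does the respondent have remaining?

3

Respondent allotment: 2 base + 1 × 2 alternates = 4.
Respondent peremptories used: #1 — 1 (for-cause on #10, #18, #13 don't count).
Remaining: 4 − 1 = 3.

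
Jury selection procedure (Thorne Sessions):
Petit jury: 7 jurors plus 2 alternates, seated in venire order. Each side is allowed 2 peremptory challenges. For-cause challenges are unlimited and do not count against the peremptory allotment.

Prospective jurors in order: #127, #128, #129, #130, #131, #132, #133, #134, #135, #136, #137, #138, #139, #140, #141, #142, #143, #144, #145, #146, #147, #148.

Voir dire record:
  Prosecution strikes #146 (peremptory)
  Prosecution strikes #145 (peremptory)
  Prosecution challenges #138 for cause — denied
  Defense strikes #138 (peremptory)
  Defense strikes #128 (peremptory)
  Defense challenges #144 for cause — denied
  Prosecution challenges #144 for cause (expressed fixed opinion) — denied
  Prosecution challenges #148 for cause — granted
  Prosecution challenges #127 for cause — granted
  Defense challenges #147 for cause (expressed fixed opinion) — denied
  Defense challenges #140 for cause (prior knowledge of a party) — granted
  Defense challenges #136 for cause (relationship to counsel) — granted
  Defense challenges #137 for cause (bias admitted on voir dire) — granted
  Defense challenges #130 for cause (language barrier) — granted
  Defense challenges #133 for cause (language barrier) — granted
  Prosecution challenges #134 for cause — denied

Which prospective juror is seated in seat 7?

141

Removed: #127, #128, #130, #133, #136, #137, #138, #140, #145, #146, #148. (#134, #144, #147 stay — for-cause denied.)
Seating in order: seats 1–7 → #129, #131, #132, #134, #135, #139, #141; alternates → #142, #143.
So seat 7 is #141.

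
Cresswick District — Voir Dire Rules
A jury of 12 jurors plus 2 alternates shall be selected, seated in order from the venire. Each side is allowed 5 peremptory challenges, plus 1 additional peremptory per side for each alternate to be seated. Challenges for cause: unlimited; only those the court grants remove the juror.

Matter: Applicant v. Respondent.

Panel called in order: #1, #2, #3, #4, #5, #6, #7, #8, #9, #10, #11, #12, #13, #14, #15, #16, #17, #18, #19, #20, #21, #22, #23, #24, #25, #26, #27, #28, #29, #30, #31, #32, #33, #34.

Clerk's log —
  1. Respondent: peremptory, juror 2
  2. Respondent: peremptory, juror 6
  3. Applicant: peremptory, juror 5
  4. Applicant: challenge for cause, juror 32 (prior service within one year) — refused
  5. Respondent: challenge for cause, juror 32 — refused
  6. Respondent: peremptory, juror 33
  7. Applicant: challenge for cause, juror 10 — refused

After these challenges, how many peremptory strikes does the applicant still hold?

6

Applicant allotment: 5 base + 1 × 2 alternates = 7.
Applicant peremptories used: #5 — 1 (for-cause on #32, #10 don't count).
Remaining: 7 − 1 = 6.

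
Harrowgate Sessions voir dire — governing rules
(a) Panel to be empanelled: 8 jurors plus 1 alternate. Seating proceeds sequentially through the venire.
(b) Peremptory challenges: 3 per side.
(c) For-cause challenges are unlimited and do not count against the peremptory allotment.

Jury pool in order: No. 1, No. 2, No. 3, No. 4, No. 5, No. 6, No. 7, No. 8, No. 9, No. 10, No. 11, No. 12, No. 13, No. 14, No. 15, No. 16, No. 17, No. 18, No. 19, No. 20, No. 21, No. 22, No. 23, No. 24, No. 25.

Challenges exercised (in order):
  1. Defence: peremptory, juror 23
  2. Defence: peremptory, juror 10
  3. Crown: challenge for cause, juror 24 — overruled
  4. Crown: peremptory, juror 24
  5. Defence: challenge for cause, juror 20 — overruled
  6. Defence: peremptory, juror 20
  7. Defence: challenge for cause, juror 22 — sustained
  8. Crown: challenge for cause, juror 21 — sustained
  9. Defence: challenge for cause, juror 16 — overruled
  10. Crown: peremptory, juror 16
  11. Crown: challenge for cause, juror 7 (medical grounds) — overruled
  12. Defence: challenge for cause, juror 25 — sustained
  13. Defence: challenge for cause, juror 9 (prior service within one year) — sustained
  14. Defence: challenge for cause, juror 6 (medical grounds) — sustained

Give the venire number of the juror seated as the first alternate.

12

Removed: #6, #9, #10, #16, #20, #21, #22, #23, #24, #25. (#7 stays — for-cause denied.)
Seating in order: seats 1–8 → #1, #2, #3, #4, #5, #7, #8, #11; alternates → #12.
So alternate 1 is #12.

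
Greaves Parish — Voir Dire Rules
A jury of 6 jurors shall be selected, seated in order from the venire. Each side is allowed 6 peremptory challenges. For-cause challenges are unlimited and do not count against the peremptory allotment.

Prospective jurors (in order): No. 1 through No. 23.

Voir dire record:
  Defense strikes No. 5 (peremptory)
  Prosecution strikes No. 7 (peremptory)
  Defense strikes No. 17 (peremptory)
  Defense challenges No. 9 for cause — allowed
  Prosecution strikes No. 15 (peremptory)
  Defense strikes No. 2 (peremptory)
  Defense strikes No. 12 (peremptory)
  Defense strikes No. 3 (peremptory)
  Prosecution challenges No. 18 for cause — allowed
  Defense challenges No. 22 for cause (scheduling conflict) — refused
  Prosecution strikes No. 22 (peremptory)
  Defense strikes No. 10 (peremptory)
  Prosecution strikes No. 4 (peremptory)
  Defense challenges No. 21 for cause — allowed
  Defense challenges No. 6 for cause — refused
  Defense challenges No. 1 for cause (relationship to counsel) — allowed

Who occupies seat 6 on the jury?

16

Removed: #1, #2, #3, #4, #5, #7, #9, #10, #12, #15, #17, #18, #21, #22. (#6 stays — for-cause denied.)
Seating in order: seats 1–6 → #6, #8, #11, #13, #14, #16.
So seat 6 is #16.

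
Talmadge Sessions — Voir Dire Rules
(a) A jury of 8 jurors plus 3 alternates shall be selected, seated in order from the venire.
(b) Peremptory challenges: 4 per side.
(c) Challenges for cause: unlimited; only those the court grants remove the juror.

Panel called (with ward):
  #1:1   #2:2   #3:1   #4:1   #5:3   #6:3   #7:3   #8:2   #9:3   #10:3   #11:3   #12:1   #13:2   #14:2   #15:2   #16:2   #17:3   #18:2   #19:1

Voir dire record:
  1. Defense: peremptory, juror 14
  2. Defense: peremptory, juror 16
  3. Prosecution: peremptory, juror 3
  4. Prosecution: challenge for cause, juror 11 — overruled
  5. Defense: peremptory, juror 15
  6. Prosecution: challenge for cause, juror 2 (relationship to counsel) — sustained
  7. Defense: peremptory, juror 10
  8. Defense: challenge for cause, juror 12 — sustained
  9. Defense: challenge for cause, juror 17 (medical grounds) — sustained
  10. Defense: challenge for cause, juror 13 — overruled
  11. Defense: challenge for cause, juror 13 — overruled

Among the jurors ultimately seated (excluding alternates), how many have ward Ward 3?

5

Removed: #2, #3, #10, #12, #14, #15, #16, #17.
Seated jurors 1–8: #1, #4, #5, #6, #7, #8, #9, #11 (alternates #13, #18, #19 not counted).
Of those, in Ward 3: #5, #6, #7, #9, #11 → 5.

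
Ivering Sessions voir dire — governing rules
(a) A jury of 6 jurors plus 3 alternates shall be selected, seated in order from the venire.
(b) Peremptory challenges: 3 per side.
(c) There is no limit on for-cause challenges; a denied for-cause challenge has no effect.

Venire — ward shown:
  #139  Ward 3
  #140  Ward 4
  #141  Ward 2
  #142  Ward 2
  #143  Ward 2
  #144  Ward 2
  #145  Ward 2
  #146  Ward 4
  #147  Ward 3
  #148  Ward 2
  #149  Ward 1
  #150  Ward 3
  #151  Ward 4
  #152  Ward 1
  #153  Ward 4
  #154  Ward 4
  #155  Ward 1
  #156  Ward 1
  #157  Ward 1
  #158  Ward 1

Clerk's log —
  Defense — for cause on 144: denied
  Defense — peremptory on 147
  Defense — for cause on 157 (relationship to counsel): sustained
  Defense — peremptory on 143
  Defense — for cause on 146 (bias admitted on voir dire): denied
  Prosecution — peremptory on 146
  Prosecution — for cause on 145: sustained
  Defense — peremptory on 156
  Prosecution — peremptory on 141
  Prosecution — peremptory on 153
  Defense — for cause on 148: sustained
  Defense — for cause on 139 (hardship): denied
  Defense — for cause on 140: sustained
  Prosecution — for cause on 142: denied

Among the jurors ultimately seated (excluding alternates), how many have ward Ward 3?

2

Removed: #140, #141, #143, #145, #146, #147, #148, #153, #156, #157.
Seated jurors 1–6: #139, #142, #144, #149, #150, #151 (alternates #152, #154, #155 not counted).
Of those, in Ward 3: #139, #150 → 2.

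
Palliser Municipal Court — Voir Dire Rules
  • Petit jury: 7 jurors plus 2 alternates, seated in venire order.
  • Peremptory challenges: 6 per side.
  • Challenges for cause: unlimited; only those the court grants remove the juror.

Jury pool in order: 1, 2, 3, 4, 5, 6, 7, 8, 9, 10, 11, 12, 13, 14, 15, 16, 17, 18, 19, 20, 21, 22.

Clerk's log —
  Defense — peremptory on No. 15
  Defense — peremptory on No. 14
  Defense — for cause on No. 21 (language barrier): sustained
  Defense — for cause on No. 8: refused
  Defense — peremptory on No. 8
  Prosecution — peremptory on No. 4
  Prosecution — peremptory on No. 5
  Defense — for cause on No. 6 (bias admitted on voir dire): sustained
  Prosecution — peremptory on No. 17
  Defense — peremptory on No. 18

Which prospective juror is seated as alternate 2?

13

Removed: #4, #5, #6, #8, #14, #15, #17, #18, #21.
Filling seats in venire order through position 9: #1, #2, #3, #7, #9, #10, #11, #12, #13.
So alternate 2 is #13.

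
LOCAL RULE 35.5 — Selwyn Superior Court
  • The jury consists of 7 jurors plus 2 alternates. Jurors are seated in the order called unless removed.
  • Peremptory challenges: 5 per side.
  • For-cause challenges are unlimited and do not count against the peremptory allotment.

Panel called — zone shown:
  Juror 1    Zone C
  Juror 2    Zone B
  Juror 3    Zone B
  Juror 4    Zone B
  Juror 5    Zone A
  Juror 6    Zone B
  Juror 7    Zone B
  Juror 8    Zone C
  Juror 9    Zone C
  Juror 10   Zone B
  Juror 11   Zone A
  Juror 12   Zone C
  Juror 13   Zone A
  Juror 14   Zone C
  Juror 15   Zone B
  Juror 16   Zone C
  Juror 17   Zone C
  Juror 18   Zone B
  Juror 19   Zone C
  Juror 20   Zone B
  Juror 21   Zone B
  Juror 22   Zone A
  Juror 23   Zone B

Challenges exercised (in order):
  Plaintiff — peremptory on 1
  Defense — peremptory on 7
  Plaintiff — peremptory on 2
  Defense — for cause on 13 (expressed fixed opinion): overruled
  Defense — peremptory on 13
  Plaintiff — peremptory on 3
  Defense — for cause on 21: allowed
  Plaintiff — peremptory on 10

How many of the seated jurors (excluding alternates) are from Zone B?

2

Removed: #1, #2, #3, #7, #10, #13, #21.
Seated jurors 1–7: #4, #5, #6, #8, #9, #11, #12 (alternates #14, #15 not counted).
Of those, in Zone B: #4, #6 → 2.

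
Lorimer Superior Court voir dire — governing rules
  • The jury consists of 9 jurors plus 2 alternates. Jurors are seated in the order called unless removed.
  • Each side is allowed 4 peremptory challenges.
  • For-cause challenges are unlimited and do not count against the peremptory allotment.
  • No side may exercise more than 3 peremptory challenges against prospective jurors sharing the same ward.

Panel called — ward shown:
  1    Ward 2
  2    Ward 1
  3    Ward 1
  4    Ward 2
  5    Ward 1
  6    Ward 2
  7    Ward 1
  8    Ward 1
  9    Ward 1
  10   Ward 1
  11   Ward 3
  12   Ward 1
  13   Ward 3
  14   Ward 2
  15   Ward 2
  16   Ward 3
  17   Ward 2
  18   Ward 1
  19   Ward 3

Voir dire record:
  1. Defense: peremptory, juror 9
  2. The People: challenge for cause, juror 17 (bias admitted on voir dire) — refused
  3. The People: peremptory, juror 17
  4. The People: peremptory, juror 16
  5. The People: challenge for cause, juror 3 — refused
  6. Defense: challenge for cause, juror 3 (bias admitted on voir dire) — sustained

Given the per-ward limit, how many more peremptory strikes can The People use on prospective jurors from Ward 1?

2

The People peremptories so far: #17, #16 — 2 of 4 used, 2 left overall.
Against Ward 1: none yet — per-ward cap 3 leaves 3.
Binding limit: min(2, 3) = 2.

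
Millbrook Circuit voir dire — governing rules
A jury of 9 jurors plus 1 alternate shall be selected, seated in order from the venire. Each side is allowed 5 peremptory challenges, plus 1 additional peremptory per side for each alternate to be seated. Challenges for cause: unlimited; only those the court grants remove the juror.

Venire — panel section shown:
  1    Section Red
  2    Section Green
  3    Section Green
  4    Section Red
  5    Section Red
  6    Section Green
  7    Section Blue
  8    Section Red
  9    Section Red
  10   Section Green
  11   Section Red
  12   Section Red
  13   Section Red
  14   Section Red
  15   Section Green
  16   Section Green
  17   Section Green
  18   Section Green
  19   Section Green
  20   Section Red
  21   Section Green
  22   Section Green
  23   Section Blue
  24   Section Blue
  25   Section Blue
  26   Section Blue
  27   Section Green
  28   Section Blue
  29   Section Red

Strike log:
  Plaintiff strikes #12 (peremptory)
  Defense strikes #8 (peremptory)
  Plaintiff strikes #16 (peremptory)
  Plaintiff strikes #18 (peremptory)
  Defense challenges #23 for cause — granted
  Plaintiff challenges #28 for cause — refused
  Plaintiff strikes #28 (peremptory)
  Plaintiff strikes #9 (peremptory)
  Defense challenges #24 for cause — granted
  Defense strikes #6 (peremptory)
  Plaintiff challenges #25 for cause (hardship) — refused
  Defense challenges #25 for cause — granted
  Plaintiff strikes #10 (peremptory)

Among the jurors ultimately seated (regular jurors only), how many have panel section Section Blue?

1

Removed: #6, #8, #9, #10, #12, #16, #18, #23, #24, #25, #28.
Seated jurors 1–9: #1, #2, #3, #4, #5, #7, #11, #13, #14 (alternates #15 not counted).
Of those, in Section Blue: #7 → 1.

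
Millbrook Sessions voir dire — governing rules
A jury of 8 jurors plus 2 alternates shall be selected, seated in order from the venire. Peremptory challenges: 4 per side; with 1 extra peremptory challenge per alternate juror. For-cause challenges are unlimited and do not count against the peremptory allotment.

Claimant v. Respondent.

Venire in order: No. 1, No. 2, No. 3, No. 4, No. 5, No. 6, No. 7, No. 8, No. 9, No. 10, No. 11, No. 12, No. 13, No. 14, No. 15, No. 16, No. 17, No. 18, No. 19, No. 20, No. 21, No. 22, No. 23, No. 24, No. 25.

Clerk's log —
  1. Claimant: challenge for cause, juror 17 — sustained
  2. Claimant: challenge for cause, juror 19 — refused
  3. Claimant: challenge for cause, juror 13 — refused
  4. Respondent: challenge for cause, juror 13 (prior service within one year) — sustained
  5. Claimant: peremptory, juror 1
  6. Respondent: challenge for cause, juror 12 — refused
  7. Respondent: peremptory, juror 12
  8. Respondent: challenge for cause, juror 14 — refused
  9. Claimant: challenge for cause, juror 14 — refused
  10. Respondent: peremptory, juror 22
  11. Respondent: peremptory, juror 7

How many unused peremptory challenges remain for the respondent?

Respondent allotment: 4 base + 1 × 2 alternates = 6.
Respondent peremptories used: #12, #22, #7 — 3 (for-cause on #13, #12, #14 don't count).
Remaining: 6 − 3 = 3.

3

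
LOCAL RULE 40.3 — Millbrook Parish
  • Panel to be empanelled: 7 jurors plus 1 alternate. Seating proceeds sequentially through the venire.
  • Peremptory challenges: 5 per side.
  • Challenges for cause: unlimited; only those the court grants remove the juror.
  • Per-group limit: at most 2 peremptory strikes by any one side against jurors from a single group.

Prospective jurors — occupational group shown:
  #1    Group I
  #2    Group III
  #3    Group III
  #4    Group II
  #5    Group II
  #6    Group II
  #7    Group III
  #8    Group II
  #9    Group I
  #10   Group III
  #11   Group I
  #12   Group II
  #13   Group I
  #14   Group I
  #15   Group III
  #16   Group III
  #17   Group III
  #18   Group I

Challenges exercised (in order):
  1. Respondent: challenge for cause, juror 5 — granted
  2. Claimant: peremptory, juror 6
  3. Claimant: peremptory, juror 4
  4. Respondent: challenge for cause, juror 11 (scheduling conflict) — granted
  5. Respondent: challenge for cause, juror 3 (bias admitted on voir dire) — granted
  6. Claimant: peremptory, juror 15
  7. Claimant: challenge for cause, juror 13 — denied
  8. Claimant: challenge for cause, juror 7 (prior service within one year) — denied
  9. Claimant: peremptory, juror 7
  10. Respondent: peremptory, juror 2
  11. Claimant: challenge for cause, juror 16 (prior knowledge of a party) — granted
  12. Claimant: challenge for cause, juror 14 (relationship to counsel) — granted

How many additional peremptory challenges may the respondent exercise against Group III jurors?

Respondent peremptories so far: #2 — 1 of 5 used, 4 left overall.
Against Group III: #2 — 1 used; per-group cap 2 leaves 1.
Binding limit: min(4, 1) = 1.

1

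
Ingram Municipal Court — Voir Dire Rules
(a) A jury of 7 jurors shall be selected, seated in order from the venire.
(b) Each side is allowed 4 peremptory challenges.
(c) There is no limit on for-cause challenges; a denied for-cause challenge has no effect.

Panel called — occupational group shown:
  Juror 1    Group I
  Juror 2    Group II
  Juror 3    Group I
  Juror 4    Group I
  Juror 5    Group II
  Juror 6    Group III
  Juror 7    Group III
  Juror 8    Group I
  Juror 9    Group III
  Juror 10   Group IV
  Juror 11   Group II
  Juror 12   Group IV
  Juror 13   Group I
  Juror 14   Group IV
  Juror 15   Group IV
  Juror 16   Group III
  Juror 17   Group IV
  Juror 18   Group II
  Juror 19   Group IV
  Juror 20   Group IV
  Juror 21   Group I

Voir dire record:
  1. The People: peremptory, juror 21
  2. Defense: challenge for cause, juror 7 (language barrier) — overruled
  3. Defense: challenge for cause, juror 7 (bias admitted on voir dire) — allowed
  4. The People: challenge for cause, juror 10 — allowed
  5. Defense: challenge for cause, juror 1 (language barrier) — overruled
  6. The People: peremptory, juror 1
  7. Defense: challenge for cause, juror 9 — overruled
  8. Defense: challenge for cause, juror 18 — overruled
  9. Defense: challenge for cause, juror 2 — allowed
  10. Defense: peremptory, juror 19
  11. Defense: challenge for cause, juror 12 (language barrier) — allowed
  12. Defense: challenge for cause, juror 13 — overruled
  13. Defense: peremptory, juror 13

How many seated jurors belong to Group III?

Removed: #1, #2, #7, #10, #12, #13, #19, #21.
Seated jurors 1–7: #3, #4, #5, #6, #8, #9, #11.
Of those, in Group III: #6, #9 → 2.

2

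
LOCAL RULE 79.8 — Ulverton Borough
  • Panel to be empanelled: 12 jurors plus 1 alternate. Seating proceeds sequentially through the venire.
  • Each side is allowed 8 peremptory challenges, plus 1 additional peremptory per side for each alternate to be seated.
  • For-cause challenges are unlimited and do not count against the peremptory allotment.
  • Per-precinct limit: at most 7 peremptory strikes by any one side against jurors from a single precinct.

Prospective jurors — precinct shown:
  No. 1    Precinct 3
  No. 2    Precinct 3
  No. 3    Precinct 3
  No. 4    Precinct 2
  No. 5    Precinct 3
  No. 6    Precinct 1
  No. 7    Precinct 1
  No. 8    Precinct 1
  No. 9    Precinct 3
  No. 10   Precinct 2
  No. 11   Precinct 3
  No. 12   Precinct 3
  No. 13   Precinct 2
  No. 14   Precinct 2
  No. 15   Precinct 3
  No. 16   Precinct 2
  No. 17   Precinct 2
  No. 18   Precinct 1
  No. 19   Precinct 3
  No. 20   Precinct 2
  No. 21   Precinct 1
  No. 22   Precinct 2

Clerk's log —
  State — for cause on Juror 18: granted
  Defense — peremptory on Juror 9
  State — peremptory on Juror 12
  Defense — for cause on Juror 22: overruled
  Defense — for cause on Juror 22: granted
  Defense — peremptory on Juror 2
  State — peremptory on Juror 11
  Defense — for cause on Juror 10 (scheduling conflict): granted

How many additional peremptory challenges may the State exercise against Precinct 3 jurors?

5

State peremptories so far: #12, #11 — 2 of 9 used, 7 left overall.
Against Precinct 3: #12, #11 — 2 used; per-precinct cap 7 leaves 5.
Binding limit: min(7, 5) = 5.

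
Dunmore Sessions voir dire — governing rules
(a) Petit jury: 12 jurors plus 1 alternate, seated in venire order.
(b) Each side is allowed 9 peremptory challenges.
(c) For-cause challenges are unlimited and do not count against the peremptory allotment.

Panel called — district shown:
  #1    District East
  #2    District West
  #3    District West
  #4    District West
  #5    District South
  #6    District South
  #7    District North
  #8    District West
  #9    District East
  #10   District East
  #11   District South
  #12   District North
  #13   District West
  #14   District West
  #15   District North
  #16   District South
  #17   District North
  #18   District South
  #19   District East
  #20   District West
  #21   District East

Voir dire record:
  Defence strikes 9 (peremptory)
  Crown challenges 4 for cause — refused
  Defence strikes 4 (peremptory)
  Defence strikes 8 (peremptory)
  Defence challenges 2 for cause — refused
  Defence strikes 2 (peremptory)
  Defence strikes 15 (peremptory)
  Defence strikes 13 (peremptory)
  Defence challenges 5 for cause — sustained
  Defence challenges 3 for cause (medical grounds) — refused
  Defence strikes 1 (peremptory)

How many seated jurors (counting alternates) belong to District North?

Removed: #1, #2, #4, #5, #8, #9, #13, #15.
Seated (13 incl. alternates): #3, #6, #7, #10, #11, #12, #14, #16, #17, #18, #19, #20, #21.
Of those, in District North: #7, #12, #17 → 3.

3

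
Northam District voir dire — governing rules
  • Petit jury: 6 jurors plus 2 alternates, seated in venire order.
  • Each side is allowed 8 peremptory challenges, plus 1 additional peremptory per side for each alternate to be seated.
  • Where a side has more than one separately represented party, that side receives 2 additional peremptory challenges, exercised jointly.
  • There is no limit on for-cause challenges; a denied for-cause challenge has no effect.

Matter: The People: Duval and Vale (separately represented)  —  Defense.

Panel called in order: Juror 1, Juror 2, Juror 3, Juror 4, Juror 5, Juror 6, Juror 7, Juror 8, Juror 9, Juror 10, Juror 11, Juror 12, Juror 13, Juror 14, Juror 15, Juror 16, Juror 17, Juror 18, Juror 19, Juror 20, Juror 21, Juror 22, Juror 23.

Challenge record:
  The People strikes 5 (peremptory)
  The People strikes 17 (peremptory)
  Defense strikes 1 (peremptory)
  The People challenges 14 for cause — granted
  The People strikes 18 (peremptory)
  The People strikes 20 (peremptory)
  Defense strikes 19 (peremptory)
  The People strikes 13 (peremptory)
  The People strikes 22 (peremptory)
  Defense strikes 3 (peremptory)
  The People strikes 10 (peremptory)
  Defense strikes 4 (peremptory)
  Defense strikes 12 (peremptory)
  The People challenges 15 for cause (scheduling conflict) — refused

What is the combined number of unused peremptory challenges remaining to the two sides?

The People allotment: 8 base + 1 × 2 alternates + 2 multi-party = 12. Defense allotment: 8 base + 1 × 2 alternates = 10.
The People peremptories used: #5, #17, #18, #20, #13, #22, #10 — 7 (for-cause on #14, #15 don't count).
Defense peremptories used: #1, #19, #3, #4, #12 — 5.
Remaining: (12 − 7) + (10 − 5) = 10.

10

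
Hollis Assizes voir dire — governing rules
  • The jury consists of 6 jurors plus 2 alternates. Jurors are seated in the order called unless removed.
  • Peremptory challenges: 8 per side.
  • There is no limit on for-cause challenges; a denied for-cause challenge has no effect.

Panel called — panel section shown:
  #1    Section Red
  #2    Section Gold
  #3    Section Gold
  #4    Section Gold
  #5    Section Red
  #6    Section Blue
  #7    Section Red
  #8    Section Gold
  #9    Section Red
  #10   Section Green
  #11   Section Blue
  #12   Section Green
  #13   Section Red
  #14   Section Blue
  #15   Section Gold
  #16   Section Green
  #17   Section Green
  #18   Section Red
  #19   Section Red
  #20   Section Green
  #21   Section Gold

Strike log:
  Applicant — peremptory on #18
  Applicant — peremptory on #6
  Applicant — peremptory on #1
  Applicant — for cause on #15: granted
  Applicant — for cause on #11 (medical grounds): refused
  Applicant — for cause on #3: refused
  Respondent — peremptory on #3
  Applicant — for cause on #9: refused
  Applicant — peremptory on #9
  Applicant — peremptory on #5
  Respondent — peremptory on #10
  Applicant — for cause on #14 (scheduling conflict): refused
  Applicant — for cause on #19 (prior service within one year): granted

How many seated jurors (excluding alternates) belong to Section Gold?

3

Removed: #1, #3, #5, #6, #9, #10, #15, #18, #19.
Seated jurors 1–6: #2, #4, #7, #8, #11, #12 (alternates #13, #14 not counted).
Of those, in Section Gold: #2, #4, #8 → 3.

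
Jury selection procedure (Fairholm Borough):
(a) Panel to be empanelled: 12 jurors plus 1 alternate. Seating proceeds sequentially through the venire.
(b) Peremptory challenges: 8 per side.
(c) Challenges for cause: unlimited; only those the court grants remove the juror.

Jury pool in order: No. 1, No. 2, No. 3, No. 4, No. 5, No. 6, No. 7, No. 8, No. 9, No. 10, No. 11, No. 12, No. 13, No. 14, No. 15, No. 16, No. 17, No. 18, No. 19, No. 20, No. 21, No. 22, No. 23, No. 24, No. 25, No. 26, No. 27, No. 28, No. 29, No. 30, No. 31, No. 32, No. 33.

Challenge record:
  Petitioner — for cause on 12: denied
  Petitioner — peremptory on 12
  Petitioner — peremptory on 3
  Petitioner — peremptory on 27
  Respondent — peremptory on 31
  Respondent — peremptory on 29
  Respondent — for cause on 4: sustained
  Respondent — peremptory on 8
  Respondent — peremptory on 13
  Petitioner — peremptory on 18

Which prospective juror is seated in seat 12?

17

Removed: #3, #4, #8, #12, #13, #18, #27, #29, #31.
Filling seats in venire order through position 12: #1, #2, #5, #6, #7, #9, #10, #11, #14, #15, #16, #17.
So seat 12 is #17.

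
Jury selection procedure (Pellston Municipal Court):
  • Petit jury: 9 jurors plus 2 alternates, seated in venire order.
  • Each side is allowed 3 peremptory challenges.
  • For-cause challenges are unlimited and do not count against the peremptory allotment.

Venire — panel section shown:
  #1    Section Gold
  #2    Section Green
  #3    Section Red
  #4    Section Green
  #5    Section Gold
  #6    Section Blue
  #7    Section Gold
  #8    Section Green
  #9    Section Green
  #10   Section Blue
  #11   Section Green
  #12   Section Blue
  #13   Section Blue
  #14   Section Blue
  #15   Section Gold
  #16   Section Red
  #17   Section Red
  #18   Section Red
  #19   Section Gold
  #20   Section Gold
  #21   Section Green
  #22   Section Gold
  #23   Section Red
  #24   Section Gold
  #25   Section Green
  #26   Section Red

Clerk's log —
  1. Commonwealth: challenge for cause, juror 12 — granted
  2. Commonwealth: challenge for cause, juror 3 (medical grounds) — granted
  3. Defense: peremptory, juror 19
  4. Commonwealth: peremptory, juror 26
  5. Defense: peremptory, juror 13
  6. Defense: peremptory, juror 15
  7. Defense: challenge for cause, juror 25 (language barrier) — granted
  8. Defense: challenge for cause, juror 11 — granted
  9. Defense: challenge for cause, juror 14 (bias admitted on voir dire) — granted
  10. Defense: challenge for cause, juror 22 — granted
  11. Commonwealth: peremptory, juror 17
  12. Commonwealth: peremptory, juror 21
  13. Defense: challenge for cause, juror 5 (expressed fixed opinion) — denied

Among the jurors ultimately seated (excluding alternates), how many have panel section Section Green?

4

Removed: #3, #11, #12, #13, #14, #15, #17, #19, #21, #22, #25, #26.
Seated jurors 1–9: #1, #2, #4, #5, #6, #7, #8, #9, #10 (alternates #16, #18 not counted).
Of those, in Section Green: #2, #4, #8, #9 → 4.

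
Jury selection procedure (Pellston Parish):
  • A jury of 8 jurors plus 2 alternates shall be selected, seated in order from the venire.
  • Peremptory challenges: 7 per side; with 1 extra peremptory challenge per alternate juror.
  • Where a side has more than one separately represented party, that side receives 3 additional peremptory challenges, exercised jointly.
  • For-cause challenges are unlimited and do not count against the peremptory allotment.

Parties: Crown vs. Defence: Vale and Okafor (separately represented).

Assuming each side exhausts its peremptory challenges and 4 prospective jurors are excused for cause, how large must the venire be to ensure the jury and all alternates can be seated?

35

Seats to fill: 8 + 2 alternates = 10.
Peremptories — Crown: 7 + 1×2 = 9; Defence: 7 + 1×2 + 3 = 12; total 21.
For-cause removals: 4.
Minimum venire: 10 + 21 + 4 = 35.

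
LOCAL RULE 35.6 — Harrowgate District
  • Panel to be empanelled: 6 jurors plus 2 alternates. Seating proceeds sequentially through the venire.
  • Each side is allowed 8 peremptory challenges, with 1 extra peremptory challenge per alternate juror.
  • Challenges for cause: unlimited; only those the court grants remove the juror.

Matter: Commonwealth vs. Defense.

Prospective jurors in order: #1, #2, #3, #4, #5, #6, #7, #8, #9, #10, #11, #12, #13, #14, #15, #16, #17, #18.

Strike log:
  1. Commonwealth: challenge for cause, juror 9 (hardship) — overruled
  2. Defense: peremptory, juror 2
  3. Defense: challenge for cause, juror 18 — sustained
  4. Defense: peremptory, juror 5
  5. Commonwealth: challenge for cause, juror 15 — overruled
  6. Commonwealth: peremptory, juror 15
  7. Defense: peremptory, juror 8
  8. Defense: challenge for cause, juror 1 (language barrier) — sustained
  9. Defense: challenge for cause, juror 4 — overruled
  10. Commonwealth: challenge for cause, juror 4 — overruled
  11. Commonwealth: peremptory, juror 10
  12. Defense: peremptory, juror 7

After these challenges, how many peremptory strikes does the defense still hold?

Defense allotment: 8 base + 1 × 2 alternates = 10.
Defense peremptories used: #2, #5, #8, #7 — 4 (for-cause on #18, #1, #4 don't count).
Remaining: 10 − 4 = 6.

6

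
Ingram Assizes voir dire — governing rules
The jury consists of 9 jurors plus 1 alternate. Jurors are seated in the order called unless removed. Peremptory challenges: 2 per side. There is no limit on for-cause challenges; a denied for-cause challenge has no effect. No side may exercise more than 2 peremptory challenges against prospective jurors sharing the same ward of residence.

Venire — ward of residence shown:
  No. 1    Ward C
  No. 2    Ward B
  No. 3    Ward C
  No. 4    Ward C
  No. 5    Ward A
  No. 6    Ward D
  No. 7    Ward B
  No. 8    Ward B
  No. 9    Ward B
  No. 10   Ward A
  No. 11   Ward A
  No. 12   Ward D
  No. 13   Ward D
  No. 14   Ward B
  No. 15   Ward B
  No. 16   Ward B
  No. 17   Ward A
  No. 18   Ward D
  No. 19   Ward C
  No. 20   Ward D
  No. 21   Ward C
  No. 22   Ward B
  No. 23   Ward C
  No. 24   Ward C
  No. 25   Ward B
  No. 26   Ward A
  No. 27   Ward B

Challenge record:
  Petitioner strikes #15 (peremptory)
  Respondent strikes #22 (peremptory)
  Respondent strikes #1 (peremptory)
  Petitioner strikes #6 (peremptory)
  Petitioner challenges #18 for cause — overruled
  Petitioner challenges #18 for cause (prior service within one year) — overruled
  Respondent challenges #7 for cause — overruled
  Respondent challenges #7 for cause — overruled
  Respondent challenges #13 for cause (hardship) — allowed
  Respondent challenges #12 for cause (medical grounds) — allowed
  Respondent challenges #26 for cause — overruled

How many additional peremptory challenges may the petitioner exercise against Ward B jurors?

0

Petitioner peremptories so far: #15, #6 — 2 of 2 used, 0 left overall.
Against Ward B: #15 — 1 used; per-ward cap 2 leaves 1.
Binding limit: min(0, 1) = 0.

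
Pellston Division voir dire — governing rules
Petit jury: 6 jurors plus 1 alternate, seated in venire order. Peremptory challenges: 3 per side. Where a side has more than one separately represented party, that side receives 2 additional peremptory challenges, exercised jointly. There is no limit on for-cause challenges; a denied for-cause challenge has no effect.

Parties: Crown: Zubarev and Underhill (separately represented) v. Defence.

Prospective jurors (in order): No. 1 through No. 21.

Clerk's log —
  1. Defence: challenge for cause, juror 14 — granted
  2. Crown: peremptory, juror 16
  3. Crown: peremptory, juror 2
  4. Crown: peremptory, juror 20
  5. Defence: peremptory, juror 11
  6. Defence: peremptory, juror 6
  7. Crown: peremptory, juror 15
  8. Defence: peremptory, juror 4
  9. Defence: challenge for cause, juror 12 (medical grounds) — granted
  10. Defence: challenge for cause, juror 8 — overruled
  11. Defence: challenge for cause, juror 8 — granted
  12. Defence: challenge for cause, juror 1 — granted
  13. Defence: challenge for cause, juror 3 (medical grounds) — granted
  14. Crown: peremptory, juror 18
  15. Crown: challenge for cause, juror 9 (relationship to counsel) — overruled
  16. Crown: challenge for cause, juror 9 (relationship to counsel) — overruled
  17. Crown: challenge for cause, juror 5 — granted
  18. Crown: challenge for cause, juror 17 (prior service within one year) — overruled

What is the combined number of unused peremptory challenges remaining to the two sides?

0

Crown allotment: 3 base + 2 multi-party = 5. Defence allotment: 3.
Crown peremptories used: #16, #2, #20, #15, #18 — 5 (for-cause on #9, #9, #5, #17 don't count).
Defence peremptories used: #11, #6, #4 — 3 (for-cause on #14, #12, #8, #8, #1, #3 don't count).
Remaining: (5 − 5) + (3 − 3) = 0.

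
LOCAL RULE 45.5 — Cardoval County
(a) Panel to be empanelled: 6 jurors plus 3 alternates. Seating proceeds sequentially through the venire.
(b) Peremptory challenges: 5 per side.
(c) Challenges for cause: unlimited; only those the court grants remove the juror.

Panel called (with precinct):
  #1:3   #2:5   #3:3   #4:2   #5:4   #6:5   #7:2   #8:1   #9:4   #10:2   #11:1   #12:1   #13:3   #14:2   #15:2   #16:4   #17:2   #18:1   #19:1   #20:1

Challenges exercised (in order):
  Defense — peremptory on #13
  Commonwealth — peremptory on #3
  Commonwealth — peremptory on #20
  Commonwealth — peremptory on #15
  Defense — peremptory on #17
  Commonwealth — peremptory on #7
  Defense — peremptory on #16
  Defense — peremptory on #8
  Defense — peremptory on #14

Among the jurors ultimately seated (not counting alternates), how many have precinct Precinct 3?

Removed: #3, #7, #8, #13, #14, #15, #16, #17, #20.
Seated jurors 1–6: #1, #2, #4, #5, #6, #9 (alternates #10, #11, #12 not counted).
Of those, in Precinct 3: #1 → 1.

1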